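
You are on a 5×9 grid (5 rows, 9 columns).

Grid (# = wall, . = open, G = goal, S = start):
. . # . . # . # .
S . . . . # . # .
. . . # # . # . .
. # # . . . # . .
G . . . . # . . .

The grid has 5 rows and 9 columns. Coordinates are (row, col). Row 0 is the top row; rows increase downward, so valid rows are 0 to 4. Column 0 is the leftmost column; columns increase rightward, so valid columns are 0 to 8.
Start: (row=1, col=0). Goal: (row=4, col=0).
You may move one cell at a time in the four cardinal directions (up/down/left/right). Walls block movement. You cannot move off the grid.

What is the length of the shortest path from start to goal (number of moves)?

BFS from (row=1, col=0) until reaching (row=4, col=0):
  Distance 0: (row=1, col=0)
  Distance 1: (row=0, col=0), (row=1, col=1), (row=2, col=0)
  Distance 2: (row=0, col=1), (row=1, col=2), (row=2, col=1), (row=3, col=0)
  Distance 3: (row=1, col=3), (row=2, col=2), (row=4, col=0)  <- goal reached here
One shortest path (3 moves): (row=1, col=0) -> (row=2, col=0) -> (row=3, col=0) -> (row=4, col=0)

Answer: Shortest path length: 3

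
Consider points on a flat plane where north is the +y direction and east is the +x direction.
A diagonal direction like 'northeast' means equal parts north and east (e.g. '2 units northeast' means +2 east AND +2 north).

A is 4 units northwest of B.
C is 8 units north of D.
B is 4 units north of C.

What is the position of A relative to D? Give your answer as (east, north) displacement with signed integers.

Place D at the origin (east=0, north=0).
  C is 8 units north of D: delta (east=+0, north=+8); C at (east=0, north=8).
  B is 4 units north of C: delta (east=+0, north=+4); B at (east=0, north=12).
  A is 4 units northwest of B: delta (east=-4, north=+4); A at (east=-4, north=16).
Therefore A relative to D: (east=-4, north=16).

Answer: A is at (east=-4, north=16) relative to D.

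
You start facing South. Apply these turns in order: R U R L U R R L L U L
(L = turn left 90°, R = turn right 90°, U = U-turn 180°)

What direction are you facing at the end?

Answer: Final heading: North

Derivation:
Start: South
  R (right (90° clockwise)) -> West
  U (U-turn (180°)) -> East
  R (right (90° clockwise)) -> South
  L (left (90° counter-clockwise)) -> East
  U (U-turn (180°)) -> West
  R (right (90° clockwise)) -> North
  R (right (90° clockwise)) -> East
  L (left (90° counter-clockwise)) -> North
  L (left (90° counter-clockwise)) -> West
  U (U-turn (180°)) -> East
  L (left (90° counter-clockwise)) -> North
Final: North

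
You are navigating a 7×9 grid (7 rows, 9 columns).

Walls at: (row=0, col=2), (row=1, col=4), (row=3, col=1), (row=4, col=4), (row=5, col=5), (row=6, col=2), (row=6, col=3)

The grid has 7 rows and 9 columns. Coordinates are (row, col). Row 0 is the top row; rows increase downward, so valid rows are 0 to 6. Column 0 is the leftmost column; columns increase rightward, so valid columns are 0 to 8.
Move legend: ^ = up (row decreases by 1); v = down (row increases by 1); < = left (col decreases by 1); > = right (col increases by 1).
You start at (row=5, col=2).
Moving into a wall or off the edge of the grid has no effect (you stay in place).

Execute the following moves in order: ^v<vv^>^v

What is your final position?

Answer: Final position: (row=5, col=2)

Derivation:
Start: (row=5, col=2)
  ^ (up): (row=5, col=2) -> (row=4, col=2)
  v (down): (row=4, col=2) -> (row=5, col=2)
  < (left): (row=5, col=2) -> (row=5, col=1)
  v (down): (row=5, col=1) -> (row=6, col=1)
  v (down): blocked, stay at (row=6, col=1)
  ^ (up): (row=6, col=1) -> (row=5, col=1)
  > (right): (row=5, col=1) -> (row=5, col=2)
  ^ (up): (row=5, col=2) -> (row=4, col=2)
  v (down): (row=4, col=2) -> (row=5, col=2)
Final: (row=5, col=2)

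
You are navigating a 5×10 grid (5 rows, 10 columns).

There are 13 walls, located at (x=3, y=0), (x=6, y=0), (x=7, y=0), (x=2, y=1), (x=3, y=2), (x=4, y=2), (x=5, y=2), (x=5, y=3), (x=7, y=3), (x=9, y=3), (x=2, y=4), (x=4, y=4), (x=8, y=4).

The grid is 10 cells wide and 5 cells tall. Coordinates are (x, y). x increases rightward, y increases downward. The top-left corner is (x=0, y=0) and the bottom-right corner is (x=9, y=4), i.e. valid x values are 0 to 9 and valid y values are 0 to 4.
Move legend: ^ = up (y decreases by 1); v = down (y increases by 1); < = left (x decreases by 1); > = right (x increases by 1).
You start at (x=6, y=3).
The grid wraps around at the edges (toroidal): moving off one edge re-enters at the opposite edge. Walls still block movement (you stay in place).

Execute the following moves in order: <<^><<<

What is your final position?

Answer: Final position: (x=6, y=2)

Derivation:
Start: (x=6, y=3)
  < (left): blocked, stay at (x=6, y=3)
  < (left): blocked, stay at (x=6, y=3)
  ^ (up): (x=6, y=3) -> (x=6, y=2)
  > (right): (x=6, y=2) -> (x=7, y=2)
  < (left): (x=7, y=2) -> (x=6, y=2)
  < (left): blocked, stay at (x=6, y=2)
  < (left): blocked, stay at (x=6, y=2)
Final: (x=6, y=2)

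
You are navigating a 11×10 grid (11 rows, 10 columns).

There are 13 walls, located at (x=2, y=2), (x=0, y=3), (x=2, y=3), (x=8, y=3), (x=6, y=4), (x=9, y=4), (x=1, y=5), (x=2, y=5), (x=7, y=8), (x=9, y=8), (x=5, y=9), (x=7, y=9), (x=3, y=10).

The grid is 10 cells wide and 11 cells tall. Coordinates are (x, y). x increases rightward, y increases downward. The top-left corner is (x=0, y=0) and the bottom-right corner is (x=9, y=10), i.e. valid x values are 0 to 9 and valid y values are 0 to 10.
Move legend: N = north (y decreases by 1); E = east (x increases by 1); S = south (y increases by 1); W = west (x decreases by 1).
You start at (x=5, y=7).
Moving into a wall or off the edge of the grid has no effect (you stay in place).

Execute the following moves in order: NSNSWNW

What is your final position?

Start: (x=5, y=7)
  N (north): (x=5, y=7) -> (x=5, y=6)
  S (south): (x=5, y=6) -> (x=5, y=7)
  N (north): (x=5, y=7) -> (x=5, y=6)
  S (south): (x=5, y=6) -> (x=5, y=7)
  W (west): (x=5, y=7) -> (x=4, y=7)
  N (north): (x=4, y=7) -> (x=4, y=6)
  W (west): (x=4, y=6) -> (x=3, y=6)
Final: (x=3, y=6)

Answer: Final position: (x=3, y=6)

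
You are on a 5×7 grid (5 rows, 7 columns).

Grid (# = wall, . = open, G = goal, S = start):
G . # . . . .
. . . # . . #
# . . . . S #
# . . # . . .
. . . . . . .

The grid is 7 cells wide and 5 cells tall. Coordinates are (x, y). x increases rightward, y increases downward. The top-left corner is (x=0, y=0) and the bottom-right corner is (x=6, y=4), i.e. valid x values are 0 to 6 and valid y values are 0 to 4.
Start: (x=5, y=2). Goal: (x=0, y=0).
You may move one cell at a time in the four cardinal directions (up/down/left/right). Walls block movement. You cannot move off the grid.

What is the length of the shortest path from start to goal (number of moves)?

BFS from (x=5, y=2) until reaching (x=0, y=0):
  Distance 0: (x=5, y=2)
  Distance 1: (x=5, y=1), (x=4, y=2), (x=5, y=3)
  Distance 2: (x=5, y=0), (x=4, y=1), (x=3, y=2), (x=4, y=3), (x=6, y=3), (x=5, y=4)
  Distance 3: (x=4, y=0), (x=6, y=0), (x=2, y=2), (x=4, y=4), (x=6, y=4)
  Distance 4: (x=3, y=0), (x=2, y=1), (x=1, y=2), (x=2, y=3), (x=3, y=4)
  Distance 5: (x=1, y=1), (x=1, y=3), (x=2, y=4)
  Distance 6: (x=1, y=0), (x=0, y=1), (x=1, y=4)
  Distance 7: (x=0, y=0), (x=0, y=4)  <- goal reached here
One shortest path (7 moves): (x=5, y=2) -> (x=4, y=2) -> (x=3, y=2) -> (x=2, y=2) -> (x=1, y=2) -> (x=1, y=1) -> (x=0, y=1) -> (x=0, y=0)

Answer: Shortest path length: 7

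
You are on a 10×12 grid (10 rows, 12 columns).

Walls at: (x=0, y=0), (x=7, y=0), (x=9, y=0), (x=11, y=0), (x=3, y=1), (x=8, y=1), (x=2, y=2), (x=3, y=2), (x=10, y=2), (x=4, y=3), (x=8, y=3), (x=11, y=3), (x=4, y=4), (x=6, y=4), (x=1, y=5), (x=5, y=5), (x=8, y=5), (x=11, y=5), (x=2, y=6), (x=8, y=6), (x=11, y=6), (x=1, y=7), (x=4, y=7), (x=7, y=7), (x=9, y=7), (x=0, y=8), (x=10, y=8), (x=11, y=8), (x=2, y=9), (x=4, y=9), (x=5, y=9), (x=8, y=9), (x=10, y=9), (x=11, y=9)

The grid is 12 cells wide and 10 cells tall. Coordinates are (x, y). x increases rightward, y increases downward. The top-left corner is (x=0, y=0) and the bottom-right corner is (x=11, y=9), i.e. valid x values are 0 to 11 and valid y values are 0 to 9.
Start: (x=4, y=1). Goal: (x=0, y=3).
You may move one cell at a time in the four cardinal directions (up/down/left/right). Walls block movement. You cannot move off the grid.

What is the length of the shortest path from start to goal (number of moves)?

Answer: Shortest path length: 8

Derivation:
BFS from (x=4, y=1) until reaching (x=0, y=3):
  Distance 0: (x=4, y=1)
  Distance 1: (x=4, y=0), (x=5, y=1), (x=4, y=2)
  Distance 2: (x=3, y=0), (x=5, y=0), (x=6, y=1), (x=5, y=2)
  Distance 3: (x=2, y=0), (x=6, y=0), (x=7, y=1), (x=6, y=2), (x=5, y=3)
  Distance 4: (x=1, y=0), (x=2, y=1), (x=7, y=2), (x=6, y=3), (x=5, y=4)
  Distance 5: (x=1, y=1), (x=8, y=2), (x=7, y=3)
  Distance 6: (x=0, y=1), (x=1, y=2), (x=9, y=2), (x=7, y=4)
  Distance 7: (x=9, y=1), (x=0, y=2), (x=1, y=3), (x=9, y=3), (x=8, y=4), (x=7, y=5)
  Distance 8: (x=10, y=1), (x=0, y=3), (x=2, y=3), (x=10, y=3), (x=1, y=4), (x=9, y=4), (x=6, y=5), (x=7, y=6)  <- goal reached here
One shortest path (8 moves): (x=4, y=1) -> (x=4, y=0) -> (x=3, y=0) -> (x=2, y=0) -> (x=1, y=0) -> (x=1, y=1) -> (x=0, y=1) -> (x=0, y=2) -> (x=0, y=3)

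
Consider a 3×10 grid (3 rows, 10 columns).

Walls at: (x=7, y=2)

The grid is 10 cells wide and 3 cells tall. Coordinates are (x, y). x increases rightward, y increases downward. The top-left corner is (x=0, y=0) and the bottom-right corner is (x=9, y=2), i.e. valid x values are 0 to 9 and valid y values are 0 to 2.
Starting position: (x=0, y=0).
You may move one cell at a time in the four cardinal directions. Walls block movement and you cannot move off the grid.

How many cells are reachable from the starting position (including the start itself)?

BFS flood-fill from (x=0, y=0):
  Distance 0: (x=0, y=0)
  Distance 1: (x=1, y=0), (x=0, y=1)
  Distance 2: (x=2, y=0), (x=1, y=1), (x=0, y=2)
  Distance 3: (x=3, y=0), (x=2, y=1), (x=1, y=2)
  Distance 4: (x=4, y=0), (x=3, y=1), (x=2, y=2)
  Distance 5: (x=5, y=0), (x=4, y=1), (x=3, y=2)
  Distance 6: (x=6, y=0), (x=5, y=1), (x=4, y=2)
  Distance 7: (x=7, y=0), (x=6, y=1), (x=5, y=2)
  Distance 8: (x=8, y=0), (x=7, y=1), (x=6, y=2)
  Distance 9: (x=9, y=0), (x=8, y=1)
  Distance 10: (x=9, y=1), (x=8, y=2)
  Distance 11: (x=9, y=2)
Total reachable: 29 (grid has 29 open cells total)

Answer: Reachable cells: 29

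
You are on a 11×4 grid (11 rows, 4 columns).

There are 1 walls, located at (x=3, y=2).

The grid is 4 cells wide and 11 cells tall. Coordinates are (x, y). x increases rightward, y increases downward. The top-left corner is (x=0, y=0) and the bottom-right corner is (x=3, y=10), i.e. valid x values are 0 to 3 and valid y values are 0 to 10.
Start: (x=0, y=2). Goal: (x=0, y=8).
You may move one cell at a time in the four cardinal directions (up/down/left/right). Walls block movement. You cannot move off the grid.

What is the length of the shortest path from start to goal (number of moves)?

Answer: Shortest path length: 6

Derivation:
BFS from (x=0, y=2) until reaching (x=0, y=8):
  Distance 0: (x=0, y=2)
  Distance 1: (x=0, y=1), (x=1, y=2), (x=0, y=3)
  Distance 2: (x=0, y=0), (x=1, y=1), (x=2, y=2), (x=1, y=3), (x=0, y=4)
  Distance 3: (x=1, y=0), (x=2, y=1), (x=2, y=3), (x=1, y=4), (x=0, y=5)
  Distance 4: (x=2, y=0), (x=3, y=1), (x=3, y=3), (x=2, y=4), (x=1, y=5), (x=0, y=6)
  Distance 5: (x=3, y=0), (x=3, y=4), (x=2, y=5), (x=1, y=6), (x=0, y=7)
  Distance 6: (x=3, y=5), (x=2, y=6), (x=1, y=7), (x=0, y=8)  <- goal reached here
One shortest path (6 moves): (x=0, y=2) -> (x=0, y=3) -> (x=0, y=4) -> (x=0, y=5) -> (x=0, y=6) -> (x=0, y=7) -> (x=0, y=8)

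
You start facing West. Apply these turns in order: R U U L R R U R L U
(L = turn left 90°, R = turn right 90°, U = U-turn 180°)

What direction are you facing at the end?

Answer: Final heading: East

Derivation:
Start: West
  R (right (90° clockwise)) -> North
  U (U-turn (180°)) -> South
  U (U-turn (180°)) -> North
  L (left (90° counter-clockwise)) -> West
  R (right (90° clockwise)) -> North
  R (right (90° clockwise)) -> East
  U (U-turn (180°)) -> West
  R (right (90° clockwise)) -> North
  L (left (90° counter-clockwise)) -> West
  U (U-turn (180°)) -> East
Final: East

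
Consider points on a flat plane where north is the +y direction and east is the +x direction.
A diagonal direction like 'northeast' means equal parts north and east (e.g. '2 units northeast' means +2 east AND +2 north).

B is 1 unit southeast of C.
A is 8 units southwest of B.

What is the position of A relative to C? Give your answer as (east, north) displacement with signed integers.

Place C at the origin (east=0, north=0).
  B is 1 unit southeast of C: delta (east=+1, north=-1); B at (east=1, north=-1).
  A is 8 units southwest of B: delta (east=-8, north=-8); A at (east=-7, north=-9).
Therefore A relative to C: (east=-7, north=-9).

Answer: A is at (east=-7, north=-9) relative to C.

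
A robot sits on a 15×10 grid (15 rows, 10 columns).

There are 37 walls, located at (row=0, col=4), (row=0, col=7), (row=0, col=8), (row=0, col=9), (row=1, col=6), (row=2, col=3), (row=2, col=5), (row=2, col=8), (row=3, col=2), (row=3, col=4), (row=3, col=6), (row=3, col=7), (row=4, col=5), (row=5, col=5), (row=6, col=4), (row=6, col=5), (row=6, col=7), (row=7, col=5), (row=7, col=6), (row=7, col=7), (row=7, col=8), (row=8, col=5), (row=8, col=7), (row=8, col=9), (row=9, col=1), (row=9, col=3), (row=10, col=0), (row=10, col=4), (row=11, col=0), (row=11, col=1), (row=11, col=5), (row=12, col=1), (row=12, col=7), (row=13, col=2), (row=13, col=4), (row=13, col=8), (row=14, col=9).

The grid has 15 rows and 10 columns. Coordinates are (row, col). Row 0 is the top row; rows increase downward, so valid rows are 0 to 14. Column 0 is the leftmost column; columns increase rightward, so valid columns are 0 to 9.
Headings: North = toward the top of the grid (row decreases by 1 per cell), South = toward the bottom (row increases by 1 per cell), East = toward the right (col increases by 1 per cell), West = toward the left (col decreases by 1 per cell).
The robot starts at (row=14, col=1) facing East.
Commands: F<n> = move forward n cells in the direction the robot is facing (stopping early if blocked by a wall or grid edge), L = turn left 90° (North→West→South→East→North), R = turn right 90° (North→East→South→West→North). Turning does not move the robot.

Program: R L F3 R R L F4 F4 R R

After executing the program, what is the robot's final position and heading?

Start: (row=14, col=1), facing East
  R: turn right, now facing South
  L: turn left, now facing East
  F3: move forward 3, now at (row=14, col=4)
  R: turn right, now facing South
  R: turn right, now facing West
  L: turn left, now facing South
  F4: move forward 0/4 (blocked), now at (row=14, col=4)
  F4: move forward 0/4 (blocked), now at (row=14, col=4)
  R: turn right, now facing West
  R: turn right, now facing North
Final: (row=14, col=4), facing North

Answer: Final position: (row=14, col=4), facing North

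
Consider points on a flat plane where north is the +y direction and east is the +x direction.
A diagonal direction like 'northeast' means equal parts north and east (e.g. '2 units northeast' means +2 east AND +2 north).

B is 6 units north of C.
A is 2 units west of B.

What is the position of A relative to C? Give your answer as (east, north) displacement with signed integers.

Answer: A is at (east=-2, north=6) relative to C.

Derivation:
Place C at the origin (east=0, north=0).
  B is 6 units north of C: delta (east=+0, north=+6); B at (east=0, north=6).
  A is 2 units west of B: delta (east=-2, north=+0); A at (east=-2, north=6).
Therefore A relative to C: (east=-2, north=6).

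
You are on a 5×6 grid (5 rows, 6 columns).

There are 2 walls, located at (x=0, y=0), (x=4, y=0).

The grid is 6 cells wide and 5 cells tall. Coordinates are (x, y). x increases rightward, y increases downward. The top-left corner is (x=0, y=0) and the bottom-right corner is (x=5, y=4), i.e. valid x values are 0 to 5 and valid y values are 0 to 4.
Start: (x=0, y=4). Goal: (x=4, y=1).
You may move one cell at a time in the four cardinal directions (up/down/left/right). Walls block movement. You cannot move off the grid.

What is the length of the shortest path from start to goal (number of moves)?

Answer: Shortest path length: 7

Derivation:
BFS from (x=0, y=4) until reaching (x=4, y=1):
  Distance 0: (x=0, y=4)
  Distance 1: (x=0, y=3), (x=1, y=4)
  Distance 2: (x=0, y=2), (x=1, y=3), (x=2, y=4)
  Distance 3: (x=0, y=1), (x=1, y=2), (x=2, y=3), (x=3, y=4)
  Distance 4: (x=1, y=1), (x=2, y=2), (x=3, y=3), (x=4, y=4)
  Distance 5: (x=1, y=0), (x=2, y=1), (x=3, y=2), (x=4, y=3), (x=5, y=4)
  Distance 6: (x=2, y=0), (x=3, y=1), (x=4, y=2), (x=5, y=3)
  Distance 7: (x=3, y=0), (x=4, y=1), (x=5, y=2)  <- goal reached here
One shortest path (7 moves): (x=0, y=4) -> (x=1, y=4) -> (x=2, y=4) -> (x=3, y=4) -> (x=4, y=4) -> (x=4, y=3) -> (x=4, y=2) -> (x=4, y=1)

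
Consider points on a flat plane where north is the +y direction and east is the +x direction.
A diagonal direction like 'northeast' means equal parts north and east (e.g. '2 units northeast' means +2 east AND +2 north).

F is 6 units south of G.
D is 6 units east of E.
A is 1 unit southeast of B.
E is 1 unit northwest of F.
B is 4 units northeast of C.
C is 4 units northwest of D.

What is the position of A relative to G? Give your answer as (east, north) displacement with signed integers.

Answer: A is at (east=6, north=2) relative to G.

Derivation:
Place G at the origin (east=0, north=0).
  F is 6 units south of G: delta (east=+0, north=-6); F at (east=0, north=-6).
  E is 1 unit northwest of F: delta (east=-1, north=+1); E at (east=-1, north=-5).
  D is 6 units east of E: delta (east=+6, north=+0); D at (east=5, north=-5).
  C is 4 units northwest of D: delta (east=-4, north=+4); C at (east=1, north=-1).
  B is 4 units northeast of C: delta (east=+4, north=+4); B at (east=5, north=3).
  A is 1 unit southeast of B: delta (east=+1, north=-1); A at (east=6, north=2).
Therefore A relative to G: (east=6, north=2).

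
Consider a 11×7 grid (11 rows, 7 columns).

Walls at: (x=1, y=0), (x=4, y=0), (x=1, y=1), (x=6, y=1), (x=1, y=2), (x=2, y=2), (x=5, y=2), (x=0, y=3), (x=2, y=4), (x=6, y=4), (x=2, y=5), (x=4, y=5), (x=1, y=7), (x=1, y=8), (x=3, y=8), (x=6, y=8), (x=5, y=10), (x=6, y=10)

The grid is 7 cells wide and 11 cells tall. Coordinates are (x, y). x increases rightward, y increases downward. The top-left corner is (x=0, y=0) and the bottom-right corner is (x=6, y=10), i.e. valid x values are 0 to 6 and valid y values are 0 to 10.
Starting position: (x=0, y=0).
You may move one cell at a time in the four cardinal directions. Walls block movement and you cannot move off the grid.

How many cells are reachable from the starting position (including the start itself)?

BFS flood-fill from (x=0, y=0):
  Distance 0: (x=0, y=0)
  Distance 1: (x=0, y=1)
  Distance 2: (x=0, y=2)
Total reachable: 3 (grid has 59 open cells total)

Answer: Reachable cells: 3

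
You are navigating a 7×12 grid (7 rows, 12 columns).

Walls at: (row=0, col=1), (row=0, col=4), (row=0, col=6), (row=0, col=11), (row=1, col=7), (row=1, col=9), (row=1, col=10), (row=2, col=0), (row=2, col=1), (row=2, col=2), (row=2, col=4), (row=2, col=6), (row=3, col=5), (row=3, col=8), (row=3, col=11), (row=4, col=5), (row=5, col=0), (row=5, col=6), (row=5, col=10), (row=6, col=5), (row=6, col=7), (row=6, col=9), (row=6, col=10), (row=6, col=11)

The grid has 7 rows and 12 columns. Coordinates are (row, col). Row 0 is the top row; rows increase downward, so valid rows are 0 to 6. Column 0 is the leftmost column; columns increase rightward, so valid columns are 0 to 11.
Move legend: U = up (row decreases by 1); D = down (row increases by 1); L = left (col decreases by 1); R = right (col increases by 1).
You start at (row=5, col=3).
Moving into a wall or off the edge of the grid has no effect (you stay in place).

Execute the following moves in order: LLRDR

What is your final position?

Start: (row=5, col=3)
  L (left): (row=5, col=3) -> (row=5, col=2)
  L (left): (row=5, col=2) -> (row=5, col=1)
  R (right): (row=5, col=1) -> (row=5, col=2)
  D (down): (row=5, col=2) -> (row=6, col=2)
  R (right): (row=6, col=2) -> (row=6, col=3)
Final: (row=6, col=3)

Answer: Final position: (row=6, col=3)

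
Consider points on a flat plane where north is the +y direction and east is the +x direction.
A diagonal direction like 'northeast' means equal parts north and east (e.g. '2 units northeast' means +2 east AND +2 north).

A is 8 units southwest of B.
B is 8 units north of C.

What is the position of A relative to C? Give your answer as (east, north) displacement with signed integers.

Answer: A is at (east=-8, north=0) relative to C.

Derivation:
Place C at the origin (east=0, north=0).
  B is 8 units north of C: delta (east=+0, north=+8); B at (east=0, north=8).
  A is 8 units southwest of B: delta (east=-8, north=-8); A at (east=-8, north=0).
Therefore A relative to C: (east=-8, north=0).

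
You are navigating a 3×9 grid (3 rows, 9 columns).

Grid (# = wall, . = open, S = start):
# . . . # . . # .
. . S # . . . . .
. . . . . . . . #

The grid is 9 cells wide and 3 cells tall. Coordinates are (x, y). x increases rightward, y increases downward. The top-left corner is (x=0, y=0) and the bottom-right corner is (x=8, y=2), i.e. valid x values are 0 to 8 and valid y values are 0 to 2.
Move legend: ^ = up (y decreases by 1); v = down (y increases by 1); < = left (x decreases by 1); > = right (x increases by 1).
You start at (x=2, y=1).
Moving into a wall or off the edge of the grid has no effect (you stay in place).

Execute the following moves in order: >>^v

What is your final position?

Answer: Final position: (x=2, y=1)

Derivation:
Start: (x=2, y=1)
  > (right): blocked, stay at (x=2, y=1)
  > (right): blocked, stay at (x=2, y=1)
  ^ (up): (x=2, y=1) -> (x=2, y=0)
  v (down): (x=2, y=0) -> (x=2, y=1)
Final: (x=2, y=1)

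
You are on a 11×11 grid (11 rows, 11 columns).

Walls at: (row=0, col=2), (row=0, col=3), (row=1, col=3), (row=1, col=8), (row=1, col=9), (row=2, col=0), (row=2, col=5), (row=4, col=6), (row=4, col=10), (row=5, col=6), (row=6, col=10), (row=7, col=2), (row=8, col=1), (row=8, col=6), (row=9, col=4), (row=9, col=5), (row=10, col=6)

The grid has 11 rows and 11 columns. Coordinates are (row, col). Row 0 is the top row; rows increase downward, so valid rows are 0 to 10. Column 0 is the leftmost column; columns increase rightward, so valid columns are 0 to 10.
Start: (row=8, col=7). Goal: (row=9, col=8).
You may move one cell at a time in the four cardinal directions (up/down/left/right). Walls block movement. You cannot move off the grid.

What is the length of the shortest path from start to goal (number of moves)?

Answer: Shortest path length: 2

Derivation:
BFS from (row=8, col=7) until reaching (row=9, col=8):
  Distance 0: (row=8, col=7)
  Distance 1: (row=7, col=7), (row=8, col=8), (row=9, col=7)
  Distance 2: (row=6, col=7), (row=7, col=6), (row=7, col=8), (row=8, col=9), (row=9, col=6), (row=9, col=8), (row=10, col=7)  <- goal reached here
One shortest path (2 moves): (row=8, col=7) -> (row=8, col=8) -> (row=9, col=8)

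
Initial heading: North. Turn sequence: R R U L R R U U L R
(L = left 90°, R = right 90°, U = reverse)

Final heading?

Start: North
  R (right (90° clockwise)) -> East
  R (right (90° clockwise)) -> South
  U (U-turn (180°)) -> North
  L (left (90° counter-clockwise)) -> West
  R (right (90° clockwise)) -> North
  R (right (90° clockwise)) -> East
  U (U-turn (180°)) -> West
  U (U-turn (180°)) -> East
  L (left (90° counter-clockwise)) -> North
  R (right (90° clockwise)) -> East
Final: East

Answer: Final heading: East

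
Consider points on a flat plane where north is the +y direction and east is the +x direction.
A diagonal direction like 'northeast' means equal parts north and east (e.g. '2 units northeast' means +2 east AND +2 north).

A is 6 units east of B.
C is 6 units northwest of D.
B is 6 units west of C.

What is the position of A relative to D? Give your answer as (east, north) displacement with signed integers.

Answer: A is at (east=-6, north=6) relative to D.

Derivation:
Place D at the origin (east=0, north=0).
  C is 6 units northwest of D: delta (east=-6, north=+6); C at (east=-6, north=6).
  B is 6 units west of C: delta (east=-6, north=+0); B at (east=-12, north=6).
  A is 6 units east of B: delta (east=+6, north=+0); A at (east=-6, north=6).
Therefore A relative to D: (east=-6, north=6).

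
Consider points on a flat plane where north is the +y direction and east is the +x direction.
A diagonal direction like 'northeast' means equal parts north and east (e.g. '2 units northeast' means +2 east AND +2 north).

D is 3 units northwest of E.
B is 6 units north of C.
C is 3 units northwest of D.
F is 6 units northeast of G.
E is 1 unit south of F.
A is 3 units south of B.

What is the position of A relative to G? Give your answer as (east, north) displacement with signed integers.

Answer: A is at (east=0, north=14) relative to G.

Derivation:
Place G at the origin (east=0, north=0).
  F is 6 units northeast of G: delta (east=+6, north=+6); F at (east=6, north=6).
  E is 1 unit south of F: delta (east=+0, north=-1); E at (east=6, north=5).
  D is 3 units northwest of E: delta (east=-3, north=+3); D at (east=3, north=8).
  C is 3 units northwest of D: delta (east=-3, north=+3); C at (east=0, north=11).
  B is 6 units north of C: delta (east=+0, north=+6); B at (east=0, north=17).
  A is 3 units south of B: delta (east=+0, north=-3); A at (east=0, north=14).
Therefore A relative to G: (east=0, north=14).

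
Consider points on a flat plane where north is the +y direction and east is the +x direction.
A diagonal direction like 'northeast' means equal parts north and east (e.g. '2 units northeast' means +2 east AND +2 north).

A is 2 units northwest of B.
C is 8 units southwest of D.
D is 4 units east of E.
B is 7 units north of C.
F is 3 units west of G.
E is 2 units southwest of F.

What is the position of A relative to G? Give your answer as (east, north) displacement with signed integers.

Place G at the origin (east=0, north=0).
  F is 3 units west of G: delta (east=-3, north=+0); F at (east=-3, north=0).
  E is 2 units southwest of F: delta (east=-2, north=-2); E at (east=-5, north=-2).
  D is 4 units east of E: delta (east=+4, north=+0); D at (east=-1, north=-2).
  C is 8 units southwest of D: delta (east=-8, north=-8); C at (east=-9, north=-10).
  B is 7 units north of C: delta (east=+0, north=+7); B at (east=-9, north=-3).
  A is 2 units northwest of B: delta (east=-2, north=+2); A at (east=-11, north=-1).
Therefore A relative to G: (east=-11, north=-1).

Answer: A is at (east=-11, north=-1) relative to G.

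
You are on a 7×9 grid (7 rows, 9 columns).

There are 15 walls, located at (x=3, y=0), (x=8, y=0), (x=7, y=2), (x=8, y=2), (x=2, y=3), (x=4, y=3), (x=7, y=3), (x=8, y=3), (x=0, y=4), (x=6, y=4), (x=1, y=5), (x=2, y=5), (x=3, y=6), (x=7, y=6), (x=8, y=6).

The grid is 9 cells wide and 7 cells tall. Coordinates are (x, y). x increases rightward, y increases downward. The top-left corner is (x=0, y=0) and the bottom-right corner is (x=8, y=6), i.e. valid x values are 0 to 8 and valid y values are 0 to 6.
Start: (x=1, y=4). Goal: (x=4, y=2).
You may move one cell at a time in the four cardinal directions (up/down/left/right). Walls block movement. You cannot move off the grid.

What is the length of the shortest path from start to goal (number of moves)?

Answer: Shortest path length: 5

Derivation:
BFS from (x=1, y=4) until reaching (x=4, y=2):
  Distance 0: (x=1, y=4)
  Distance 1: (x=1, y=3), (x=2, y=4)
  Distance 2: (x=1, y=2), (x=0, y=3), (x=3, y=4)
  Distance 3: (x=1, y=1), (x=0, y=2), (x=2, y=2), (x=3, y=3), (x=4, y=4), (x=3, y=5)
  Distance 4: (x=1, y=0), (x=0, y=1), (x=2, y=1), (x=3, y=2), (x=5, y=4), (x=4, y=5)
  Distance 5: (x=0, y=0), (x=2, y=0), (x=3, y=1), (x=4, y=2), (x=5, y=3), (x=5, y=5), (x=4, y=6)  <- goal reached here
One shortest path (5 moves): (x=1, y=4) -> (x=2, y=4) -> (x=3, y=4) -> (x=3, y=3) -> (x=3, y=2) -> (x=4, y=2)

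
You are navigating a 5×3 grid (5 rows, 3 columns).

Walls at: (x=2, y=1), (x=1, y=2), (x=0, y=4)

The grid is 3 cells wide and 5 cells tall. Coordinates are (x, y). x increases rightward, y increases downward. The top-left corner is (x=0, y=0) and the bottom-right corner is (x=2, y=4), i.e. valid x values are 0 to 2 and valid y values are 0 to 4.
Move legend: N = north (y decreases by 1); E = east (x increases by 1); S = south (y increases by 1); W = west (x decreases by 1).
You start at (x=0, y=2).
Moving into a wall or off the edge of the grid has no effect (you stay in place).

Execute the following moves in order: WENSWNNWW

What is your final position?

Answer: Final position: (x=0, y=0)

Derivation:
Start: (x=0, y=2)
  W (west): blocked, stay at (x=0, y=2)
  E (east): blocked, stay at (x=0, y=2)
  N (north): (x=0, y=2) -> (x=0, y=1)
  S (south): (x=0, y=1) -> (x=0, y=2)
  W (west): blocked, stay at (x=0, y=2)
  N (north): (x=0, y=2) -> (x=0, y=1)
  N (north): (x=0, y=1) -> (x=0, y=0)
  W (west): blocked, stay at (x=0, y=0)
  W (west): blocked, stay at (x=0, y=0)
Final: (x=0, y=0)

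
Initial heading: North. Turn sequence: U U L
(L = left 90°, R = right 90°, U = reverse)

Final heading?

Start: North
  U (U-turn (180°)) -> South
  U (U-turn (180°)) -> North
  L (left (90° counter-clockwise)) -> West
Final: West

Answer: Final heading: West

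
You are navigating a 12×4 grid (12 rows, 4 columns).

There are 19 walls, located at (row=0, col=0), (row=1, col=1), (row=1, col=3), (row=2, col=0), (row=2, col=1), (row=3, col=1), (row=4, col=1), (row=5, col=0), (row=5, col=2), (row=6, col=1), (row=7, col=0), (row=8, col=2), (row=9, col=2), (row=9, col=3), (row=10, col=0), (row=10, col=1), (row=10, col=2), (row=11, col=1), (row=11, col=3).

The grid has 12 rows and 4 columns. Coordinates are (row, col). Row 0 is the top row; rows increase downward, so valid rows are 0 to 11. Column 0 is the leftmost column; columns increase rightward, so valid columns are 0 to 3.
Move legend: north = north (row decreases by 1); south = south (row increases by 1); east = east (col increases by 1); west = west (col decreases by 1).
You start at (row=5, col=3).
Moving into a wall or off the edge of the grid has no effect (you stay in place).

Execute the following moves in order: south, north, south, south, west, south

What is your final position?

Start: (row=5, col=3)
  south (south): (row=5, col=3) -> (row=6, col=3)
  north (north): (row=6, col=3) -> (row=5, col=3)
  south (south): (row=5, col=3) -> (row=6, col=3)
  south (south): (row=6, col=3) -> (row=7, col=3)
  west (west): (row=7, col=3) -> (row=7, col=2)
  south (south): blocked, stay at (row=7, col=2)
Final: (row=7, col=2)

Answer: Final position: (row=7, col=2)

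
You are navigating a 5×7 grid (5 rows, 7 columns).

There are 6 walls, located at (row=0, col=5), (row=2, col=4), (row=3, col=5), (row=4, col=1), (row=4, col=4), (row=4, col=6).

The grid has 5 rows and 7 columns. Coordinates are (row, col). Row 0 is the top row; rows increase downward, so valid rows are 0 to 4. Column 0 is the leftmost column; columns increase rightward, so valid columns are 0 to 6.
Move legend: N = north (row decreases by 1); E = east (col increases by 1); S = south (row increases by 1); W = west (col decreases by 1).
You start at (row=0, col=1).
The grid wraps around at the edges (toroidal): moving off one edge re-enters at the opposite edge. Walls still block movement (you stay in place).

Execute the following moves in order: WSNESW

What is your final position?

Answer: Final position: (row=1, col=0)

Derivation:
Start: (row=0, col=1)
  W (west): (row=0, col=1) -> (row=0, col=0)
  S (south): (row=0, col=0) -> (row=1, col=0)
  N (north): (row=1, col=0) -> (row=0, col=0)
  E (east): (row=0, col=0) -> (row=0, col=1)
  S (south): (row=0, col=1) -> (row=1, col=1)
  W (west): (row=1, col=1) -> (row=1, col=0)
Final: (row=1, col=0)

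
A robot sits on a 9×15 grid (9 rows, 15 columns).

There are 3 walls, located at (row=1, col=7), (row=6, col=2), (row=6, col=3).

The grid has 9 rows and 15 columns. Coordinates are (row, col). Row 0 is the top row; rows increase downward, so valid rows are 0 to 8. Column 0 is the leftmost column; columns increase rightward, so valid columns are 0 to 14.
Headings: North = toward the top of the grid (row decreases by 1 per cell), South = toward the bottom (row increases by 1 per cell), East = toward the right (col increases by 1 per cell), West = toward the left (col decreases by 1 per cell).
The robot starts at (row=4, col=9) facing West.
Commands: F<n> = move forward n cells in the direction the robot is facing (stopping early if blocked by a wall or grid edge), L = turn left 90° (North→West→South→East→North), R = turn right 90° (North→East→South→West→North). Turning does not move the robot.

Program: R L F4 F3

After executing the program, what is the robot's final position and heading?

Answer: Final position: (row=4, col=2), facing West

Derivation:
Start: (row=4, col=9), facing West
  R: turn right, now facing North
  L: turn left, now facing West
  F4: move forward 4, now at (row=4, col=5)
  F3: move forward 3, now at (row=4, col=2)
Final: (row=4, col=2), facing West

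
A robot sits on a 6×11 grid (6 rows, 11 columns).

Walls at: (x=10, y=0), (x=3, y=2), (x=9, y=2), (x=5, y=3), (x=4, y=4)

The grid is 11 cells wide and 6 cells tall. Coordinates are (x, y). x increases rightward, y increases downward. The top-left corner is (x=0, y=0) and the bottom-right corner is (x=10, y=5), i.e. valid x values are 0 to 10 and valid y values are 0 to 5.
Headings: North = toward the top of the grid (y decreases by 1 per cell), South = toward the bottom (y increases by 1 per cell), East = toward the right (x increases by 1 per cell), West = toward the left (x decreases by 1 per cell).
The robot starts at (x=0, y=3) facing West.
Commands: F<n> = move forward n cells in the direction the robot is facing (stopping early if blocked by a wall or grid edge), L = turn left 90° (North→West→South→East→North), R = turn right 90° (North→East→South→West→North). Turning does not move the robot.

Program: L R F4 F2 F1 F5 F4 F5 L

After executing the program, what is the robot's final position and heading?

Answer: Final position: (x=0, y=3), facing South

Derivation:
Start: (x=0, y=3), facing West
  L: turn left, now facing South
  R: turn right, now facing West
  F4: move forward 0/4 (blocked), now at (x=0, y=3)
  F2: move forward 0/2 (blocked), now at (x=0, y=3)
  F1: move forward 0/1 (blocked), now at (x=0, y=3)
  F5: move forward 0/5 (blocked), now at (x=0, y=3)
  F4: move forward 0/4 (blocked), now at (x=0, y=3)
  F5: move forward 0/5 (blocked), now at (x=0, y=3)
  L: turn left, now facing South
Final: (x=0, y=3), facing South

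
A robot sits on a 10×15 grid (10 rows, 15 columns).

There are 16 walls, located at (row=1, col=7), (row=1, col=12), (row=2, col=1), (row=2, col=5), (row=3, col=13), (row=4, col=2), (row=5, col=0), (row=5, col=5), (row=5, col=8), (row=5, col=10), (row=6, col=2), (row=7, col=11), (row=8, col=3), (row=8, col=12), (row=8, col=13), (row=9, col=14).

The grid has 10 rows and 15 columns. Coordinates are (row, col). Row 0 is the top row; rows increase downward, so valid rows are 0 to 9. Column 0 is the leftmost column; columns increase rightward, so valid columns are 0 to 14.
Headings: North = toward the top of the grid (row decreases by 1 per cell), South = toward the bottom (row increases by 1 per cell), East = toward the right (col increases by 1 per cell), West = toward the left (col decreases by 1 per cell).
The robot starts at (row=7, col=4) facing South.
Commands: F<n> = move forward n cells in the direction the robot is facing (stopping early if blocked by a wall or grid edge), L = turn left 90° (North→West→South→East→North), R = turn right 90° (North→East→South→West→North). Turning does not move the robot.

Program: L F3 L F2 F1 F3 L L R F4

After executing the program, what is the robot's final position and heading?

Answer: Final position: (row=2, col=6), facing West

Derivation:
Start: (row=7, col=4), facing South
  L: turn left, now facing East
  F3: move forward 3, now at (row=7, col=7)
  L: turn left, now facing North
  F2: move forward 2, now at (row=5, col=7)
  F1: move forward 1, now at (row=4, col=7)
  F3: move forward 2/3 (blocked), now at (row=2, col=7)
  L: turn left, now facing West
  L: turn left, now facing South
  R: turn right, now facing West
  F4: move forward 1/4 (blocked), now at (row=2, col=6)
Final: (row=2, col=6), facing West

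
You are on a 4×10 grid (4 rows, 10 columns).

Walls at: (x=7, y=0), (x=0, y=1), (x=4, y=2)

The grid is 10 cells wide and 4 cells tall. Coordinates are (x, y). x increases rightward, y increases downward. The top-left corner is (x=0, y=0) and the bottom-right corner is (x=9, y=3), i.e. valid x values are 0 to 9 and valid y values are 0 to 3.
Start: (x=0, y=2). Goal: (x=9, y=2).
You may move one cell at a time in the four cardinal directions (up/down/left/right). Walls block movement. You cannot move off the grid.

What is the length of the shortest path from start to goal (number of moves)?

Answer: Shortest path length: 11

Derivation:
BFS from (x=0, y=2) until reaching (x=9, y=2):
  Distance 0: (x=0, y=2)
  Distance 1: (x=1, y=2), (x=0, y=3)
  Distance 2: (x=1, y=1), (x=2, y=2), (x=1, y=3)
  Distance 3: (x=1, y=0), (x=2, y=1), (x=3, y=2), (x=2, y=3)
  Distance 4: (x=0, y=0), (x=2, y=0), (x=3, y=1), (x=3, y=3)
  Distance 5: (x=3, y=0), (x=4, y=1), (x=4, y=3)
  Distance 6: (x=4, y=0), (x=5, y=1), (x=5, y=3)
  Distance 7: (x=5, y=0), (x=6, y=1), (x=5, y=2), (x=6, y=3)
  Distance 8: (x=6, y=0), (x=7, y=1), (x=6, y=2), (x=7, y=3)
  Distance 9: (x=8, y=1), (x=7, y=2), (x=8, y=3)
  Distance 10: (x=8, y=0), (x=9, y=1), (x=8, y=2), (x=9, y=3)
  Distance 11: (x=9, y=0), (x=9, y=2)  <- goal reached here
One shortest path (11 moves): (x=0, y=2) -> (x=1, y=2) -> (x=2, y=2) -> (x=3, y=2) -> (x=3, y=1) -> (x=4, y=1) -> (x=5, y=1) -> (x=6, y=1) -> (x=7, y=1) -> (x=8, y=1) -> (x=9, y=1) -> (x=9, y=2)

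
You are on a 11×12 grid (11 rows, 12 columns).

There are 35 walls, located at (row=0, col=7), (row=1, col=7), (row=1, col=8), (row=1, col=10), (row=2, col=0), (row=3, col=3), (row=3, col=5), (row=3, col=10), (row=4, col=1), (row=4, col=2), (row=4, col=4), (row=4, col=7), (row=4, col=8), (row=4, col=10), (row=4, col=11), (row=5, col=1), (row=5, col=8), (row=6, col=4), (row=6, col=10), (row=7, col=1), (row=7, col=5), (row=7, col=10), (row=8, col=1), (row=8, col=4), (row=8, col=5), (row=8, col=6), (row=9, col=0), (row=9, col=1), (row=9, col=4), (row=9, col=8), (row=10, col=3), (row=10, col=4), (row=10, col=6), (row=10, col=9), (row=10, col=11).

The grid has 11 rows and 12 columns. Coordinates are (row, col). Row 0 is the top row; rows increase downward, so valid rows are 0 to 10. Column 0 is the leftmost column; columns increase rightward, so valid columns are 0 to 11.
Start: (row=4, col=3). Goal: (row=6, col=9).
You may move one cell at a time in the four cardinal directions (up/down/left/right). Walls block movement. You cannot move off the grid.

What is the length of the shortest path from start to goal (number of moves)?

BFS from (row=4, col=3) until reaching (row=6, col=9):
  Distance 0: (row=4, col=3)
  Distance 1: (row=5, col=3)
  Distance 2: (row=5, col=2), (row=5, col=4), (row=6, col=3)
  Distance 3: (row=5, col=5), (row=6, col=2), (row=7, col=3)
  Distance 4: (row=4, col=5), (row=5, col=6), (row=6, col=1), (row=6, col=5), (row=7, col=2), (row=7, col=4), (row=8, col=3)
  Distance 5: (row=4, col=6), (row=5, col=7), (row=6, col=0), (row=6, col=6), (row=8, col=2), (row=9, col=3)
  Distance 6: (row=3, col=6), (row=5, col=0), (row=6, col=7), (row=7, col=0), (row=7, col=6), (row=9, col=2)
  Distance 7: (row=2, col=6), (row=3, col=7), (row=4, col=0), (row=6, col=8), (row=7, col=7), (row=8, col=0), (row=10, col=2)
  Distance 8: (row=1, col=6), (row=2, col=5), (row=2, col=7), (row=3, col=0), (row=3, col=8), (row=6, col=9), (row=7, col=8), (row=8, col=7), (row=10, col=1)  <- goal reached here
One shortest path (8 moves): (row=4, col=3) -> (row=5, col=3) -> (row=5, col=4) -> (row=5, col=5) -> (row=5, col=6) -> (row=5, col=7) -> (row=6, col=7) -> (row=6, col=8) -> (row=6, col=9)

Answer: Shortest path length: 8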